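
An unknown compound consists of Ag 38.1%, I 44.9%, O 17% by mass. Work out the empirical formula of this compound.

AgIO3

Assume 100 g: 38.1 g Ag, 44.9 g I, 17 g O.
n(Ag) = 38.1/107.87 = 0.3532, n(I) = 44.9/126.90 = 0.3538, n(O) = 17/16.00 = 1.062
Smallest is Ag at 0.3532 mol; normalising gives Ag 1.000, I 1.002, O 3.008
Ratio ≈ 1:1:3, so the empirical formula is AgIO3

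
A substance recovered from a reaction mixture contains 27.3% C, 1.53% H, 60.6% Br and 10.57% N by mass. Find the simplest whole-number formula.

C3H2BrN

Assume 100 g: 27.3 g C, 1.53 g H, 60.6 g Br, 10.57 g N.
n(C) = 27.3/12.01 = 2.273, n(H) = 1.53/1.008 = 1.518, n(Br) = 60.6/79.90 = 0.7584, n(N) = 10.57/14.01 = 0.7545
Divide by the smallest (0.7545 mol N): C 3.013, H 2.012, Br 1.005, N 1.000
Ratio ≈ 3:2:1:1, so the empirical formula is C3H2BrN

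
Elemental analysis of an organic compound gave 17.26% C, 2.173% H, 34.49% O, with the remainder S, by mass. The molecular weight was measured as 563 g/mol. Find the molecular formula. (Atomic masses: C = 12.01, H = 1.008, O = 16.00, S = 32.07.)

C8H12O12S8

Assume 100 g: 17.26 g C, 2.173 g H, 34.49 g O, 46.077 g S.
C: 17.26 g ÷ 12.01 g/mol = 1.437 mol
H: 2.173 g ÷ 1.008 g/mol = 2.156 mol
O: 34.49 g ÷ 16.00 g/mol = 2.156 mol
S: 46.077 g ÷ 32.07 g/mol = 1.437 mol
Divide by the smallest (1.437 mol S): C 1.000, H 1.500, O 1.500, S 1.000
Multiply by 2: C 2.00, H 3.00, O 3.00, S 2.00 → C2H3O3S2
Empirical-formula mass = 139.18 g/mol
n = 563 / 139.18 = 4.05 ≈ 4
Molecular formula = (C2H3O3S2)×4 = C8H12O12S8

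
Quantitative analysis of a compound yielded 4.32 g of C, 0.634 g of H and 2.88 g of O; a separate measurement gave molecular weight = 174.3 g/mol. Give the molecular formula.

Moles — C: 4.32 / 12.01 = 0.3597 mol; H: 0.634 / 1.008 = 0.629 mol; O: 2.88 / 16.00 = 0.18 mol
Divide by the smallest (0.18 mol O): C 1.998, H 3.494, O 1.000
×2: C 4.00, H 6.99, O 2.00 → C4H7O2
Empirical-formula mass = 87.10 g/mol
n = 174.3 / 87.10 = 2.00 ≈ 2
Molecular formula = (C4H7O2)×2 = C8H14O4

C8H14O4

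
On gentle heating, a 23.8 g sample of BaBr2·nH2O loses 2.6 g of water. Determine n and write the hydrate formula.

BaBr2·2H2O

Mass of anhydrous BaBr2 = 23.8 − 2.6 = 21.2 g
mol H2O = 2.6 / 18.02 = 0.1443
Molar mass of BaBr2 = 297.13 g/mol → mol BaBr2 = 21.2 / 297.13 = 0.07135
n = 0.1443 / 0.07135 = 2.02 ≈ 2 → BaBr2·2H2O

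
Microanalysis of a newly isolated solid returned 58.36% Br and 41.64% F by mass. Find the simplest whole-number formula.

Assume 100 g: 58.36 g Br, 41.64 g F.
Moles — Br: 58.36 / 79.90 = 0.7304 mol; F: 41.64 / 19.00 = 2.192 mol
Divide by the smallest (0.7304 mol Br): Br 1.000, F 3.000
Ratio ≈ 1:3, so the empirical formula is BrF3

BrF3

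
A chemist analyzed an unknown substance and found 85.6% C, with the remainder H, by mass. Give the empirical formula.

Assume 100 g: 85.6 g C, 14.4 g H.
n(C) = 85.6/12.01 = 7.127, n(H) = 14.4/1.008 = 14.29
Ratios (÷ 7.127): C 1.000, H 2.004
→ CH2

CH2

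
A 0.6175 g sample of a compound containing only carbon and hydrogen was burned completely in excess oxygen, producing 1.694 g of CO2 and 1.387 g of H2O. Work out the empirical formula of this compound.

CH4

mol C = 1.694 / 44.01 = 0.03849; mass C = 0.03849 × 12.01 = 0.4623 g
mol H = 2 × (1.387 / 18.02) = 0.1539; mass H = 0.1539 × 1.008 = 0.1552 g
Divide by the smallest (0.03849 mol C): C 1.000, H 3.999
→ CH4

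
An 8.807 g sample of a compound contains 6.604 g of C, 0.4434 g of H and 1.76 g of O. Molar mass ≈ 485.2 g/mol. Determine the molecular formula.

Moles — C: 6.604 / 12.01 = 0.5499 mol; H: 0.4434 / 1.008 = 0.4399 mol; O: 1.76 / 16.00 = 0.11 mol
Ratios (÷ 0.11): C 4.999, H 3.999, O 1.000
≈ 5:4:1 → C5H4O
Empirical-formula mass = 80.08 g/mol
n = 485.2 / 80.08 = 6.06 ≈ 6
Molecular formula = (C5H4O)×6 = C30H24O6

C30H24O6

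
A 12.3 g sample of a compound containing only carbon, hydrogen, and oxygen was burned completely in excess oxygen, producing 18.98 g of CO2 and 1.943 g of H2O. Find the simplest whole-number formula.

C2HO2

mol C = 18.98 / 44.01 = 0.4313; mass C = 0.4313 × 12.01 = 5.180 g
mol H = 2 × (1.943 / 18.02) = 0.2156; mass H = 0.2156 × 1.008 = 0.2174 g
mass O = 12.3 − (5.397) = 6.903 g → mol O = 0.4314
Ratios (÷ 0.2156): C 2.000, H 1.000, O 2.001
Ratio ≈ 2:1:2, so the empirical formula is C2HO2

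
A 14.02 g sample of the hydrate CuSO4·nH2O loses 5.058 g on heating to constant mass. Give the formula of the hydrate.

CuSO4·5H2O

Mass of anhydrous CuSO4 = 14.02 − 5.058 = 8.962 g
mol H2O = 5.058 / 18.02 = 0.2807
Molar mass of CuSO4 = 159.62 g/mol → mol CuSO4 = 8.962 / 159.62 = 0.05615
n = 0.2807 / 0.05615 = 5.00 ≈ 5 → CuSO4·5H2O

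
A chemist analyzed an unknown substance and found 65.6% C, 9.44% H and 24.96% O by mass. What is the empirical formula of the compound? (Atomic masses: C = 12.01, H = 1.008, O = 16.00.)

Assume 100 g: 65.6 g C, 9.44 g H, 24.96 g O.
n(C) = 65.6/12.01 = 5.462, n(H) = 9.44/1.008 = 9.365, n(O) = 24.96/16.00 = 1.56
Ratios (÷ 1.56): C 3.501, H 6.003, O 1.000
×2: C 7.00, H 12.01, O 2.00 → C7H12O2

C7H12O2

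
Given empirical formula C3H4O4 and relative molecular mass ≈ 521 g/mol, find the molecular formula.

C15H20O20

Empirical-formula mass = 104.06 g/mol
n = 521 / 104.06 = 5.01 ≈ 5
Molecular formula = (C3H4O4)5 = C15H20O20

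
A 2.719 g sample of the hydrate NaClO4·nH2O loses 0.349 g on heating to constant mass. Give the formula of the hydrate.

Mass of anhydrous NaClO4 = 2.719 − 0.349 = 2.37 g
mol H2O = 0.349 / 18.02 = 0.01937
Molar mass of NaClO4 = 122.44 g/mol → mol NaClO4 = 2.37 / 122.44 = 0.01936
n = 0.01937 / 0.01936 = 1.00 ≈ 1 → NaClO4·H2O

NaClO4·H2O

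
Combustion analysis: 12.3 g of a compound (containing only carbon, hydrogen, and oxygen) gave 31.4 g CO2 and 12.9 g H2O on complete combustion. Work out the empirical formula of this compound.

mol C = 31.4 / 44.01 = 0.7135; mass C = 0.7135 × 12.01 = 8.569 g
mol H = 2 × (12.9 / 18.02) = 1.432; mass H = 1.432 × 1.008 = 1.443 g
mass O = 12.3 − (10.01) = 2.288 g → mol O = 0.1430
Smallest is O at 0.143 mol; normalising gives C 4.989, H 10.012, O 1.000
≈ 5:10:1 → C5H10O

C5H10O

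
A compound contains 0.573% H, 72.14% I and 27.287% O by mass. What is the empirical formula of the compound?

Assume 100 g: 0.573 g H, 72.14 g I, 27.287 g O.
H: 0.573 g ÷ 1.008 g/mol = 0.5685 mol
I: 72.14 g ÷ 126.90 g/mol = 0.5685 mol
O: 27.287 g ÷ 16.00 g/mol = 1.705 mol
Ratios (÷ 0.5685): H 1.000, I 1.000, O 3.000
≈ 1:1:3 → HIO3

HIO3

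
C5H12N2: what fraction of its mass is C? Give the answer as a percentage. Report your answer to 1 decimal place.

Molar mass = 5(12.01) + 12(1.008) + 2(14.01) = 100.166 g/mol
Mass of C per mole = 5 × 12.01 = 60.050 g
% C = 60.050 / 100.166 × 100 = 60.0%

60.0%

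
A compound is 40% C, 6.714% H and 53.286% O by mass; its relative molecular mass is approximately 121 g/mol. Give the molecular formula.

C4H8O4

Assume 100 g: 40 g C, 6.714 g H, 53.286 g O.
n(C) = 40/12.01 = 3.331, n(H) = 6.714/1.008 = 6.661, n(O) = 53.286/16.00 = 3.33
Smallest is O at 3.33 mol; normalising gives C 1.000, H 2.000, O 1.000
→ CH2O
Empirical-formula mass = 30.03 g/mol
n = 121 / 30.03 = 4.03 ≈ 4
Molecular formula = (CH2O)×4 = C4H8O4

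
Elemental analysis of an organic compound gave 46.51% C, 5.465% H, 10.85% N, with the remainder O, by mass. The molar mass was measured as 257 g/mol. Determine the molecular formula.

C10H14N2O6

Assume 100 g: 46.51 g C, 5.465 g H, 10.85 g N, 37.175 g O.
n(C) = 46.51/12.01 = 3.873, n(H) = 5.465/1.008 = 5.422, n(N) = 10.85/14.01 = 0.7744, n(O) = 37.175/16.00 = 2.323
Smallest is N at 0.7744 mol; normalising gives C 5.000, H 7.001, N 1.000, O 3.000
→ C5H7NO3
Empirical-formula mass = 129.12 g/mol
n = 257 / 129.12 = 1.99 ≈ 2
Molecular formula = (C5H7NO3)×2 = C10H14N2O6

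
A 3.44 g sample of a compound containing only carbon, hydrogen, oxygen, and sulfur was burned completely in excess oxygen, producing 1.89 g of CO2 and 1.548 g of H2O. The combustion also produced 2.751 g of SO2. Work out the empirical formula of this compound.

mol C = 1.89 / 44.01 = 0.04294; mass C = 0.04294 × 12.01 = 0.5158 g
mol H = 2 × (1.548 / 18.02) = 0.1718; mass H = 0.1718 × 1.008 = 0.1732 g
mol S = 2.751 / 64.07 = 0.04294; mass S = 1.377 g
mass O = 3.44 − (2.066) = 1.374 g → mol O = 0.08588
Smallest is S at 0.04294 mol; normalising gives C 1.000, H 4.001, O 2.000, S 1.000
→ CH4O2S

CH4O2S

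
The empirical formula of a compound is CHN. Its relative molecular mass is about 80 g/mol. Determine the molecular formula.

C3H3N3

Empirical-formula mass = 27.03 g/mol
n = 80 / 27.03 = 2.96 ≈ 3
Molecular formula = (CHN)3 = C3H3N3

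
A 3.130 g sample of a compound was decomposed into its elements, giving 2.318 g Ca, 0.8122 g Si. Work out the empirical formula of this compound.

Ca2Si

Moles — Ca: 2.318 / 40.08 = 0.05783 mol; Si: 0.8122 / 28.09 = 0.02891 mol
Smallest is Si at 0.02891 mol; normalising gives Ca 2.000, Si 1.000
→ Ca2Si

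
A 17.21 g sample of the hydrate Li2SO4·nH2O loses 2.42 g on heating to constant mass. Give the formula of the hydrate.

Li2SO4·H2O

Mass of anhydrous Li2SO4 = 17.21 − 2.42 = 14.79 g
mol H2O = 2.42 / 18.02 = 0.1343
Molar mass of Li2SO4 = 109.95 g/mol → mol Li2SO4 = 14.79 / 109.95 = 0.1345
n = 0.1343 / 0.1345 = 1.00 ≈ 1 → Li2SO4·H2O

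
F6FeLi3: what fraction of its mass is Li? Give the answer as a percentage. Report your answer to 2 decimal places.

Molar mass = 6(19.00) + 1(55.85) + 3(6.94) = 190.670 g/mol
Mass of Li per mole = 3 × 6.94 = 20.820 g
% Li = 20.820 / 190.670 × 100 = 10.92%

10.92%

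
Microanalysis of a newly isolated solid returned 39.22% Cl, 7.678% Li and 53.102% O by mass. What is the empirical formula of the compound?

ClLiO3

Assume 100 g: 39.22 g Cl, 7.678 g Li, 53.102 g O.
Cl: 39.22 g ÷ 35.45 g/mol = 1.106 mol
Li: 7.678 g ÷ 6.94 g/mol = 1.106 mol
O: 53.102 g ÷ 16.00 g/mol = 3.319 mol
Divide by the smallest (1.106 mol Li): Cl 1.000, Li 1.000, O 3.000
≈ 1:1:3 → ClLiO3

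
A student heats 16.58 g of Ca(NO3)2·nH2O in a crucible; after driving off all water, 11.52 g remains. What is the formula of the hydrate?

Mass of water lost = 16.58 − 11.52 = 5.06 g → 5.06 / 18.02 = 0.2808 mol H2O
Molar mass of Ca(NO3)2 = 164.10 g/mol → mol Ca(NO3)2 = 11.52 / 164.10 = 0.0702
n = 0.2808 / 0.0702 = 4.00 ≈ 4 → Ca(NO3)2·4H2O

Ca(NO3)2·4H2O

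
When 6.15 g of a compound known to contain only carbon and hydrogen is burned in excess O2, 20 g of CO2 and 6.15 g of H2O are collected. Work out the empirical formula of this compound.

C2H3

mol C = 20 / 44.01 = 0.4544; mass C = 0.4544 × 12.01 = 5.458 g
mol H = 2 × (6.15 / 18.02) = 0.6826; mass H = 0.6826 × 1.008 = 0.6880 g
Smallest is C at 0.4544 mol; normalising gives C 1.000, H 1.502
Multiply by 2: C 2.00, H 3.00 → C2H3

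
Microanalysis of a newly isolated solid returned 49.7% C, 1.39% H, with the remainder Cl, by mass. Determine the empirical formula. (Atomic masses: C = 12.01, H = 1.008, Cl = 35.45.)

C3HCl

Assume 100 g: 49.7 g C, 1.39 g H, 48.91 g Cl.
C: 49.7 g ÷ 12.01 g/mol = 4.138 mol
H: 1.39 g ÷ 1.008 g/mol = 1.379 mol
Cl: 48.91 g ÷ 35.45 g/mol = 1.38 mol
Smallest is H at 1.379 mol; normalising gives C 3.001, H 1.000, Cl 1.001
→ C3HCl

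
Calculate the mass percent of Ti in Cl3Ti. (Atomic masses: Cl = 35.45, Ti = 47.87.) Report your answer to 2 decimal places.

Molar mass = 3(35.45) + 1(47.87) = 154.220 g/mol
Mass of Ti per mole = 1 × 47.87 = 47.870 g
% Ti = 47.870 / 154.220 × 100 = 31.04%

31.04%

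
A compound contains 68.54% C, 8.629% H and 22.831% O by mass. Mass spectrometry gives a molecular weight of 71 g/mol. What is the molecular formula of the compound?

Assume 100 g: 68.54 g C, 8.629 g H, 22.831 g O.
Moles — C: 68.54 / 12.01 = 5.707 mol; H: 8.629 / 1.008 = 8.561 mol; O: 22.831 / 16.00 = 1.427 mol
Divide by the smallest (1.427 mol O): C 3.999, H 5.999, O 1.000
Ratio ≈ 4:6:1, so the empirical formula is C4H6O
Empirical-formula mass = 70.09 g/mol
n = 71 / 70.09 = 1.01 ≈ 1
Molecular formula = empirical formula = C4H6O

C4H6O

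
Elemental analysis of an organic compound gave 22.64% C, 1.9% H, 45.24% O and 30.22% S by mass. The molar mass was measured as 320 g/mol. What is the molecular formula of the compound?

Assume 100 g: 22.64 g C, 1.9 g H, 45.24 g O, 30.22 g S.
Moles — C: 22.64 / 12.01 = 1.885 mol; H: 1.9 / 1.008 = 1.885 mol; O: 45.24 / 16.00 = 2.828 mol; S: 30.22 / 32.07 = 0.9423 mol
Smallest is S at 0.9423 mol; normalising gives C 2.000, H 2.000, O 3.001, S 1.000
≈ 2:2:3:1 → C2H2O3S
Empirical-formula mass = 106.11 g/mol
n = 320 / 106.11 = 3.02 ≈ 3
Molecular formula = (C2H2O3S)×3 = C6H6O9S3

C6H6O9S3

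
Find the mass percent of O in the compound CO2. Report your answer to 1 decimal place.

72.7%

Molar mass = 1(12.01) + 2(16.00) = 44.010 g/mol
Mass of O per mole = 2 × 16.00 = 32.000 g
% O = 32.000 / 44.010 × 100 = 72.7%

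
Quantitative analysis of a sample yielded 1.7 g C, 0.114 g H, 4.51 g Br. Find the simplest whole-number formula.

C: 1.7 g ÷ 12.01 g/mol = 0.1415 mol
H: 0.114 g ÷ 1.008 g/mol = 0.1131 mol
Br: 4.51 g ÷ 79.90 g/mol = 0.05645 mol
Divide by the smallest (0.05645 mol Br): C 2.508, H 2.004, Br 1.000
Multiply by 2: C 5.02, H 4.01, Br 2.00 → C5H4Br2

C5H4Br2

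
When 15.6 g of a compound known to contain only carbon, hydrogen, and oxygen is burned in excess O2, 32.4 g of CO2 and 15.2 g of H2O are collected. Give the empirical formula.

C7H16O3

mol C = 32.4 / 44.01 = 0.7362; mass C = 0.7362 × 12.01 = 8.842 g
mol H = 2 × (15.2 / 18.02) = 1.687; mass H = 1.687 × 1.008 = 1.701 g
mass O = 15.6 − (10.54) = 5.058 g → mol O = 0.3161
Ratios (÷ 0.3161): C 2.329, H 5.337, O 1.000
Multiply by 3: C 6.99, H 16.01, O 3.00 → C7H16O3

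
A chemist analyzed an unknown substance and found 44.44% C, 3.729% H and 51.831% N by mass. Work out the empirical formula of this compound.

CHN

Assume 100 g: 44.44 g C, 3.729 g H, 51.831 g N.
Moles — C: 44.44 / 12.01 = 3.7 mol; H: 3.729 / 1.008 = 3.699 mol; N: 51.831 / 14.01 = 3.7 mol
Smallest is H at 3.699 mol; normalising gives C 1.000, H 1.000, N 1.000
≈ 1:1:1 → CHN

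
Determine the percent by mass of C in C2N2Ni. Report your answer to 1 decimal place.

Molar mass = 2(12.01) + 2(14.01) + 1(58.69) = 110.730 g/mol
Mass of C per mole = 2 × 12.01 = 24.020 g
% C = 24.020 / 110.730 × 100 = 21.7%

21.7%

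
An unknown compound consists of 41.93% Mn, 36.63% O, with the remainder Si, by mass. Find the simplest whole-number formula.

Assume 100 g: 41.93 g Mn, 36.63 g O, 21.44 g Si.
Mn: 41.93 g ÷ 54.94 g/mol = 0.7632 mol
O: 36.63 g ÷ 16.00 g/mol = 2.289 mol
Si: 21.44 g ÷ 28.09 g/mol = 0.7633 mol
Smallest is Mn at 0.7632 mol; normalising gives Mn 1.000, O 3.000, Si 1.000
Ratio ≈ 1:3:1, so the empirical formula is MnO3Si

MnO3Si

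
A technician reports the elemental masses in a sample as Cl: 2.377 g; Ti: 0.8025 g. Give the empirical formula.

Cl4Ti

Cl: 2.377 g ÷ 35.45 g/mol = 0.06705 mol
Ti: 0.8025 g ÷ 47.87 g/mol = 0.01676 mol
Smallest is Ti at 0.01676 mol; normalising gives Cl 4.000, Ti 1.000
→ Cl4Ti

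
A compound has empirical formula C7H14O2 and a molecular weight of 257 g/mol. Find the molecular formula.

Empirical-formula mass = 130.18 g/mol
n = 257 / 130.18 = 1.97 ≈ 2
Molecular formula = (C7H14O2)2 = C14H28O4

C14H28O4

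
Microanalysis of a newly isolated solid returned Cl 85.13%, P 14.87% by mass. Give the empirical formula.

Assume 100 g: 85.13 g Cl, 14.87 g P.
n(Cl) = 85.13/35.45 = 2.401, n(P) = 14.87/30.97 = 0.4801
Ratios (÷ 0.4801): Cl 5.001, P 1.000
Ratio ≈ 5:1, so the empirical formula is Cl5P

Cl5P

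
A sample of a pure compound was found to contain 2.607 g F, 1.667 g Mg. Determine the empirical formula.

F2Mg

n(F) = 2.607/19.00 = 0.1372, n(Mg) = 1.667/24.31 = 0.06857
Ratios (÷ 0.06857): F 2.001, Mg 1.000
→ F2Mg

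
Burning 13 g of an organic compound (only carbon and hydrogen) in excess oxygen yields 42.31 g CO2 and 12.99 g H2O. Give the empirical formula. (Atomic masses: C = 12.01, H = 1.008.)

mol C = 42.31 / 44.01 = 0.9614; mass C = 0.9614 × 12.01 = 11.55 g
mol H = 2 × (12.99 / 18.02) = 1.442; mass H = 1.442 × 1.008 = 1.453 g
Smallest is C at 0.9614 mol; normalising gives C 1.000, H 1.500
Scaling by 2: C 2.00, H 3.00 → C2H3

C2H3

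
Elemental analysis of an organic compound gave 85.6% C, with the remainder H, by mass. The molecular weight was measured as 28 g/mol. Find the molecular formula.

Assume 100 g: 85.6 g C, 14.4 g H.
Moles — C: 85.6 / 12.01 = 7.127 mol; H: 14.4 / 1.008 = 14.29 mol
Divide by the smallest (7.127 mol C): C 1.000, H 2.004
≈ 1:2 → CH2
Empirical-formula mass = 14.03 g/mol
n = 28 / 14.03 = 2.00 ≈ 2
Molecular formula = (CH2)×2 = C2H4

C2H4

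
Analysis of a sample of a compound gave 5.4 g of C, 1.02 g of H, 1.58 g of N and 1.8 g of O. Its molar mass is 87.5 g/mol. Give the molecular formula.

C: 5.4 g ÷ 12.01 g/mol = 0.4496 mol
H: 1.02 g ÷ 1.008 g/mol = 1.012 mol
N: 1.58 g ÷ 14.01 g/mol = 0.1128 mol
O: 1.8 g ÷ 16.00 g/mol = 0.1125 mol
Ratios (÷ 0.1125): C 3.997, H 8.995, N 1.002, O 1.000
Ratio ≈ 4:9:1:1, so the empirical formula is C4H9NO
Empirical-formula mass = 87.12 g/mol
n = 87.5 / 87.12 = 1.00 ≈ 1
Molecular formula = empirical formula = C4H9NO

C4H9NO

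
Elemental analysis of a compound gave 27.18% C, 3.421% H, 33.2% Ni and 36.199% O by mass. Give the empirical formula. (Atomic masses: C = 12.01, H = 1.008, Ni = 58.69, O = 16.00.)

Assume 100 g: 27.18 g C, 3.421 g H, 33.2 g Ni, 36.199 g O.
Moles — C: 27.18 / 12.01 = 2.263 mol; H: 3.421 / 1.008 = 3.394 mol; Ni: 33.2 / 58.69 = 0.5657 mol; O: 36.199 / 16.00 = 2.262 mol
Divide by the smallest (0.5657 mol Ni): C 4.001, H 6.000, Ni 1.000, O 3.999
→ C4H6NiO4

C4H6NiO4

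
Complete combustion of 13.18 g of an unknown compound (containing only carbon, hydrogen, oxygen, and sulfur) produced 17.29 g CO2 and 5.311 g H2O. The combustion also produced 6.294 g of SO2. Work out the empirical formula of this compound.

C4H6O3S

mol C = 17.29 / 44.01 = 0.3929; mass C = 0.3929 × 12.01 = 4.718 g
mol H = 2 × (5.311 / 18.02) = 0.5895; mass H = 0.5895 × 1.008 = 0.5942 g
mol S = 6.294 / 64.07 = 0.09824; mass S = 3.150 g
mass O = 13.18 − (8.463) = 4.717 g → mol O = 0.2948
Divide by the smallest (0.09824 mol S): C 3.999, H 6.000, O 3.001, S 1.000
≈ 4:6:3:1 → C4H6O3S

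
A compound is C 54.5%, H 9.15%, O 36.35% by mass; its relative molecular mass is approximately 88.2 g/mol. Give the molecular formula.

C4H8O2

Assume 100 g: 54.5 g C, 9.15 g H, 36.35 g O.
Moles — C: 54.5 / 12.01 = 4.538 mol; H: 9.15 / 1.008 = 9.077 mol; O: 36.35 / 16.00 = 2.272 mol
Ratios (÷ 2.272): C 1.997, H 3.996, O 1.000
≈ 2:4:1 → C2H4O
Empirical-formula mass = 44.05 g/mol
n = 88.2 / 44.05 = 2.00 ≈ 2
Molecular formula = (C2H4O)×2 = C4H8O2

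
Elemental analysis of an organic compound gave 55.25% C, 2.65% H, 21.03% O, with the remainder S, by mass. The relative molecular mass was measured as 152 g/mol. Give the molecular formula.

C7H4O2S

Assume 100 g: 55.25 g C, 2.65 g H, 21.03 g O, 21.07 g S.
Moles — C: 55.25 / 12.01 = 4.6 mol; H: 2.65 / 1.008 = 2.629 mol; O: 21.03 / 16.00 = 1.314 mol; S: 21.07 / 32.07 = 0.657 mol
Smallest is S at 0.657 mol; normalising gives C 7.002, H 4.001, O 2.001, S 1.000
Ratio ≈ 7:4:2:1, so the empirical formula is C7H4O2S
Empirical-formula mass = 152.17 g/mol
n = 152 / 152.17 = 1.00 ≈ 1
Molecular formula = empirical formula = C7H4O2S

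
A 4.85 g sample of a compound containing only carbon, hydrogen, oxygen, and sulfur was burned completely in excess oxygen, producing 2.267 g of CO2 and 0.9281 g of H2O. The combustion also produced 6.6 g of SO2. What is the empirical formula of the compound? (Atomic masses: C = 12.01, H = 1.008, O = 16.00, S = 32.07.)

CH2OS2

mol C = 2.267 / 44.01 = 0.05151; mass C = 0.05151 × 12.01 = 0.6186 g
mol H = 2 × (0.9281 / 18.02) = 0.1030; mass H = 0.1030 × 1.008 = 0.1038 g
mol S = 6.6 / 64.07 = 0.1030; mass S = 3.304 g
mass O = 4.85 − (4.026) = 0.8239 g → mol O = 0.05149
Ratios (÷ 0.05149): C 1.000, H 2.000, O 1.000, S 2.000
≈ 1:2:1:2 → CH2OS2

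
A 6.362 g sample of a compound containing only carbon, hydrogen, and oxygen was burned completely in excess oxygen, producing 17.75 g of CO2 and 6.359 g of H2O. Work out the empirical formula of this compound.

mol C = 17.75 / 44.01 = 0.4033; mass C = 0.4033 × 12.01 = 4.844 g
mol H = 2 × (6.359 / 18.02) = 0.7058; mass H = 0.7058 × 1.008 = 0.7114 g
mass O = 6.362 − (5.555) = 0.8067 g → mol O = 0.05042
Smallest is O at 0.05042 mol; normalising gives C 7.999, H 13.997, O 1.000
Ratio ≈ 8:14:1, so the empirical formula is C8H14O

C8H14O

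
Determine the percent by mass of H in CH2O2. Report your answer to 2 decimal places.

Molar mass = 1(12.01) + 2(1.008) + 2(16.00) = 46.026 g/mol
Mass of H per mole = 2 × 1.008 = 2.016 g
% H = 2.016 / 46.026 × 100 = 4.38%

4.38%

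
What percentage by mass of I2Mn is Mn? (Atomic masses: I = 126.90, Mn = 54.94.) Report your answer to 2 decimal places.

17.79%

Molar mass = 2(126.90) + 1(54.94) = 308.740 g/mol
Mass of Mn per mole = 1 × 54.94 = 54.940 g
% Mn = 54.940 / 308.740 × 100 = 17.79%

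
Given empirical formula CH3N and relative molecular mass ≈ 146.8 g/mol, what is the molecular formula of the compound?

Empirical-formula mass = 29.04 g/mol
n = 146.8 / 29.04 = 5.05 ≈ 5
Molecular formula = (CH3N)5 = C5H15N5

C5H15N5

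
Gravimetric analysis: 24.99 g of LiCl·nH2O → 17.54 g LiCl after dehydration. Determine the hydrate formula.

Mass of water lost = 24.99 − 17.54 = 7.45 g → 7.45 / 18.02 = 0.4134 mol H2O
Molar mass of LiCl = 42.39 g/mol → mol LiCl = 17.54 / 42.39 = 0.4138
n = 0.4134 / 0.4138 = 1.00 ≈ 1 → LiCl·H2O

LiCl·H2O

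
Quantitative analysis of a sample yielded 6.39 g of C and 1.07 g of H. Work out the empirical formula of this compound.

CH2

n(C) = 6.39/12.01 = 0.5321, n(H) = 1.07/1.008 = 1.062
Divide by the smallest (0.5321 mol C): C 1.000, H 1.995
≈ 1:2 → CH2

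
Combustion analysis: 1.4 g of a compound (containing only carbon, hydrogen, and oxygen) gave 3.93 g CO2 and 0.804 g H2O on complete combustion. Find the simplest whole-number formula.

mol C = 3.93 / 44.01 = 0.08930; mass C = 0.08930 × 12.01 = 1.072 g
mol H = 2 × (0.804 / 18.02) = 0.08923; mass H = 0.08923 × 1.008 = 0.08995 g
mass O = 1.4 − (1.162) = 0.2376 g → mol O = 0.01485
Smallest is O at 0.01485 mol; normalising gives C 6.014, H 6.009, O 1.000
→ C6H6O

C6H6O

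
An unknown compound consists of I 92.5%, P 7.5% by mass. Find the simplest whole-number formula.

I3P

Assume 100 g: 92.5 g I, 7.5 g P.
Moles — I: 92.5 / 126.90 = 0.7289 mol; P: 7.5 / 30.97 = 0.2422 mol
Ratios (÷ 0.2422): I 3.010, P 1.000
Ratio ≈ 3:1, so the empirical formula is I3P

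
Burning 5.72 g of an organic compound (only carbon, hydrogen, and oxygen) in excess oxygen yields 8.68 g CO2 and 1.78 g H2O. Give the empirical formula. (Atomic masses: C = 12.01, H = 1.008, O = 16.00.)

CHO

mol C = 8.68 / 44.01 = 0.1972; mass C = 0.1972 × 12.01 = 2.369 g
mol H = 2 × (1.78 / 18.02) = 0.1976; mass H = 0.1976 × 1.008 = 0.1991 g
mass O = 5.72 − (2.568) = 3.152 g → mol O = 0.1970
Smallest is O at 0.197 mol; normalising gives C 1.001, H 1.003, O 1.000
Ratio ≈ 1:1:1, so the empirical formula is CHO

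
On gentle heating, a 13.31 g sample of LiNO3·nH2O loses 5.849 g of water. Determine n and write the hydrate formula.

Mass of anhydrous LiNO3 = 13.31 − 5.849 = 7.461 g
mol H2O = 5.849 / 18.02 = 0.3246
Molar mass of LiNO3 = 68.95 g/mol → mol LiNO3 = 7.461 / 68.95 = 0.1082
n = 0.3246 / 0.1082 = 3.00 ≈ 3 → LiNO3·3H2O

LiNO3·3H2O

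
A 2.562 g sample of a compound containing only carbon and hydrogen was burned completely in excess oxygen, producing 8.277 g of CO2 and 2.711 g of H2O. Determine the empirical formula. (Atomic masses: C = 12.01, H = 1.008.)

C5H8

mol C = 8.277 / 44.01 = 0.1881; mass C = 0.1881 × 12.01 = 2.259 g
mol H = 2 × (2.711 / 18.02) = 0.3009; mass H = 0.3009 × 1.008 = 0.3033 g
Ratios (÷ 0.1881): C 1.000, H 1.600
×5: C 5.00, H 8.00 → C5H8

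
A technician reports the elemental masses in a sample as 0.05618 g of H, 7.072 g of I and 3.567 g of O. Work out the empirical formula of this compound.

HIO4

Moles — H: 0.05618 / 1.008 = 0.05573 mol; I: 7.072 / 126.90 = 0.05573 mol; O: 3.567 / 16.00 = 0.2229 mol
Smallest is I at 0.05573 mol; normalising gives H 1.000, I 1.000, O 4.000
Ratio ≈ 1:1:4, so the empirical formula is HIO4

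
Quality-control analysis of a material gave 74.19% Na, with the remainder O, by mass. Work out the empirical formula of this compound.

Na2O

Assume 100 g: 74.19 g Na, 25.81 g O.
Moles — Na: 74.19 / 22.99 = 3.227 mol; O: 25.81 / 16.00 = 1.613 mol
Ratios (÷ 1.613): Na 2.000, O 1.000
→ Na2O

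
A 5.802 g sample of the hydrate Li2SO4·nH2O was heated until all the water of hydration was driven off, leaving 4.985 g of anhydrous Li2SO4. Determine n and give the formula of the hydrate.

Li2SO4·H2O

Mass of water lost = 5.802 − 4.985 = 0.817 g → 0.817 / 18.02 = 0.04534 mol H2O
Molar mass of Li2SO4 = 109.95 g/mol → mol Li2SO4 = 4.985 / 109.95 = 0.04534
n = 0.04534 / 0.04534 = 1.00 ≈ 1 → Li2SO4·H2O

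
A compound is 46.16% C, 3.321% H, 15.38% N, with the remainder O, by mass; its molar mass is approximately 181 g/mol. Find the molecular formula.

Assume 100 g: 46.16 g C, 3.321 g H, 15.38 g N, 35.139 g O.
C: 46.16 g ÷ 12.01 g/mol = 3.843 mol
H: 3.321 g ÷ 1.008 g/mol = 3.295 mol
N: 15.38 g ÷ 14.01 g/mol = 1.098 mol
O: 35.139 g ÷ 16.00 g/mol = 2.196 mol
Divide by the smallest (1.098 mol N): C 3.501, H 3.001, N 1.000, O 2.001
×2: C 7.00, H 6.00, N 2.00, O 4.00 → C7H6N2O4
Empirical-formula mass = 182.14 g/mol
n = 181 / 182.14 = 0.99 ≈ 1
Molecular formula = empirical formula = C7H6N2O4

C7H6N2O4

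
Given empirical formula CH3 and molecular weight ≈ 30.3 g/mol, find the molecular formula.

C2H6

Empirical-formula mass = 15.03 g/mol
n = 30.3 / 15.03 = 2.02 ≈ 2
Molecular formula = (CH3)2 = C2H6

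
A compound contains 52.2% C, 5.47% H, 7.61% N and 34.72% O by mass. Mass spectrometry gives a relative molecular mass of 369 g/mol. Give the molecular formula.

Assume 100 g: 52.2 g C, 5.47 g H, 7.61 g N, 34.72 g O.
n(C) = 52.2/12.01 = 4.346, n(H) = 5.47/1.008 = 5.427, n(N) = 7.61/14.01 = 0.5432, n(O) = 34.72/16.00 = 2.17
Smallest is N at 0.5432 mol; normalising gives C 8.002, H 9.990, N 1.000, O 3.995
≈ 8:10:1:4 → C8H10NO4
Empirical-formula mass = 184.17 g/mol
n = 369 / 184.17 = 2.00 ≈ 2
Molecular formula = (C8H10NO4)×2 = C16H20N2O8

C16H20N2O8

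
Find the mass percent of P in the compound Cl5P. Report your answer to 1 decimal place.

Molar mass = 5(35.45) + 1(30.97) = 208.220 g/mol
Mass of P per mole = 1 × 30.97 = 30.970 g
% P = 30.970 / 208.220 × 100 = 14.9%

14.9%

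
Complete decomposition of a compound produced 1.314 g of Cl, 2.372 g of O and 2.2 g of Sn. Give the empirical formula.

Moles — Cl: 1.314 / 35.45 = 0.03707 mol; O: 2.372 / 16.00 = 0.1482 mol; Sn: 2.2 / 118.71 = 0.01853 mol
Ratios (÷ 0.01853): Cl 2.000, O 7.999, Sn 1.000
≈ 2:8:1 → Cl2O8Sn

Cl2O8Sn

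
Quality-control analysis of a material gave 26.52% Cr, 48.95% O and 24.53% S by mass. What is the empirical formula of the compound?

Cr2O12S3

Assume 100 g: 26.52 g Cr, 48.95 g O, 24.53 g S.
Cr: 26.52 g ÷ 52.00 g/mol = 0.51 mol
O: 48.95 g ÷ 16.00 g/mol = 3.059 mol
S: 24.53 g ÷ 32.07 g/mol = 0.7649 mol
Ratios (÷ 0.51): Cr 1.000, O 5.999, S 1.500
Multiply by 2: Cr 2.00, O 12.00, S 3.00 → Cr2O12S3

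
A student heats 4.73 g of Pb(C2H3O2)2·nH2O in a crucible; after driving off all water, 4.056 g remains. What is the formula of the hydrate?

Mass of water lost = 4.73 − 4.056 = 0.674 g → 0.674 / 18.02 = 0.0374 mol H2O
Molar mass of Pb(C2H3O2)2 = 325.29 g/mol → mol Pb(C2H3O2)2 = 4.056 / 325.29 = 0.01247
n = 0.0374 / 0.01247 = 3.00 ≈ 3 → Pb(C2H3O2)2·3H2O

Pb(C2H3O2)2·3H2O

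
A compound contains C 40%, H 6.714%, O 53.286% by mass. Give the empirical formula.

CH2O

Assume 100 g: 40 g C, 6.714 g H, 53.286 g O.
Moles — C: 40 / 12.01 = 3.331 mol; H: 6.714 / 1.008 = 6.661 mol; O: 53.286 / 16.00 = 3.33 mol
Smallest is O at 3.33 mol; normalising gives C 1.000, H 2.000, O 1.000
≈ 1:2:1 → CH2O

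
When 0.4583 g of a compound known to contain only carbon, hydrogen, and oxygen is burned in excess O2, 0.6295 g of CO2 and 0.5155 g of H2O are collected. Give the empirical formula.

CH4O

mol C = 0.6295 / 44.01 = 0.01430; mass C = 0.01430 × 12.01 = 0.1718 g
mol H = 2 × (0.5155 / 18.02) = 0.05721; mass H = 0.05721 × 1.008 = 0.05767 g
mass O = 0.4583 − (0.2295) = 0.2288 g → mol O = 0.01430
Ratios (÷ 0.0143): C 1.000, H 4.000, O 1.000
Ratio ≈ 1:4:1, so the empirical formula is CH4O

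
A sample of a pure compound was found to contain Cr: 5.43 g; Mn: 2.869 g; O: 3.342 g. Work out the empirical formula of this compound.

Cr2MnO4

Cr: 5.43 g ÷ 52.00 g/mol = 0.1044 mol
Mn: 2.869 g ÷ 54.94 g/mol = 0.05222 mol
O: 3.342 g ÷ 16.00 g/mol = 0.2089 mol
Smallest is Mn at 0.05222 mol; normalising gives Cr 2.000, Mn 1.000, O 4.000
≈ 2:1:4 → Cr2MnO4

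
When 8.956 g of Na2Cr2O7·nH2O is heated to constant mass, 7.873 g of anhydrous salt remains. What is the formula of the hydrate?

Mass of water lost = 8.956 − 7.873 = 1.083 g → 1.083 / 18.02 = 0.0601 mol H2O
Molar mass of Na2Cr2O7 = 261.98 g/mol → mol Na2Cr2O7 = 7.873 / 261.98 = 0.03005
n = 0.0601 / 0.03005 = 2.00 ≈ 2 → Na2Cr2O7·2H2O

Na2Cr2O7·2H2O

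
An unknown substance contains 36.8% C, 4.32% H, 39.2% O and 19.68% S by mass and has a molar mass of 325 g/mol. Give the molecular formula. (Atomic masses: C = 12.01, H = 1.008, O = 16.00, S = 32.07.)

Assume 100 g: 36.8 g C, 4.32 g H, 39.2 g O, 19.68 g S.
Moles — C: 36.8 / 12.01 = 3.064 mol; H: 4.32 / 1.008 = 4.286 mol; O: 39.2 / 16.00 = 2.45 mol; S: 19.68 / 32.07 = 0.6137 mol
Ratios (÷ 0.6137): C 4.993, H 6.984, O 3.992, S 1.000
Ratio ≈ 5:7:4:1, so the empirical formula is C5H7O4S
Empirical-formula mass = 163.18 g/mol
n = 325 / 163.18 = 1.99 ≈ 2
Molecular formula = (C5H7O4S)×2 = C10H14O8S2

C10H14O8S2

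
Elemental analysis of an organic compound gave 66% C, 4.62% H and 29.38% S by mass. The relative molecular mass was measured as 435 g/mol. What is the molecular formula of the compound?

C24H20S4

Assume 100 g: 66 g C, 4.62 g H, 29.38 g S.
n(C) = 66/12.01 = 5.495, n(H) = 4.62/1.008 = 4.583, n(S) = 29.38/32.07 = 0.9161
Ratios (÷ 0.9161): C 5.999, H 5.003, S 1.000
→ C6H5S
Empirical-formula mass = 109.17 g/mol
n = 435 / 109.17 = 3.98 ≈ 4
Molecular formula = (C6H5S)×4 = C24H20S4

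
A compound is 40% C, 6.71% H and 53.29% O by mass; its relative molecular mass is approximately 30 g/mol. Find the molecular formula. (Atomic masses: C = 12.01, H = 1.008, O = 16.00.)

Assume 100 g: 40 g C, 6.71 g H, 53.29 g O.
Moles — C: 40 / 12.01 = 3.331 mol; H: 6.71 / 1.008 = 6.657 mol; O: 53.29 / 16.00 = 3.331 mol
Smallest is C at 3.331 mol; normalising gives C 1.000, H 1.999, O 1.000
≈ 1:2:1 → CH2O
Empirical-formula mass = 30.03 g/mol
n = 30 / 30.03 = 1.00 ≈ 1
Molecular formula = empirical formula = CH2O

CH2O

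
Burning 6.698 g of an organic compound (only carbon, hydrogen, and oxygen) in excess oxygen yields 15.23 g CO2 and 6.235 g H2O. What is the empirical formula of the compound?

C3H6O

mol C = 15.23 / 44.01 = 0.3461; mass C = 0.3461 × 12.01 = 4.156 g
mol H = 2 × (6.235 / 18.02) = 0.6920; mass H = 0.6920 × 1.008 = 0.6975 g
mass O = 6.698 − (4.854) = 1.844 g → mol O = 0.1153
Ratios (÷ 0.1153): C 3.002, H 6.003, O 1.000
→ C3H6O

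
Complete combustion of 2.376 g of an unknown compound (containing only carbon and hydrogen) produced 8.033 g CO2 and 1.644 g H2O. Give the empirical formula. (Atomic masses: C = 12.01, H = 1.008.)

CH

mol C = 8.033 / 44.01 = 0.1825; mass C = 0.1825 × 12.01 = 2.192 g
mol H = 2 × (1.644 / 18.02) = 0.1825; mass H = 0.1825 × 1.008 = 0.1839 g
Ratios (÷ 0.1825): C 1.000, H 1.000
Ratio ≈ 1:1, so the empirical formula is CH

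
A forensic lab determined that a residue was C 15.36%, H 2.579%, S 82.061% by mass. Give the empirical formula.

CH2S2

Assume 100 g: 15.36 g C, 2.579 g H, 82.061 g S.
C: 15.36 g ÷ 12.01 g/mol = 1.279 mol
H: 2.579 g ÷ 1.008 g/mol = 2.559 mol
S: 82.061 g ÷ 32.07 g/mol = 2.559 mol
Divide by the smallest (1.279 mol C): C 1.000, H 2.001, S 2.001
≈ 1:2:2 → CH2S2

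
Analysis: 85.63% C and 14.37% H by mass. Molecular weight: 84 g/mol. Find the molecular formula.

C6H12

Assume 100 g: 85.63 g C, 14.37 g H.
Moles — C: 85.63 / 12.01 = 7.13 mol; H: 14.37 / 1.008 = 14.26 mol
Ratios (÷ 7.13): C 1.000, H 1.999
Ratio ≈ 1:2, so the empirical formula is CH2
Empirical-formula mass = 14.03 g/mol
n = 84 / 14.03 = 5.99 ≈ 6
Molecular formula = (CH2)×6 = C6H12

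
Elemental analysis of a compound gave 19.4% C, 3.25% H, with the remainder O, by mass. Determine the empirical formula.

CH2O3

Assume 100 g: 19.4 g C, 3.25 g H, 77.35 g O.
Moles — C: 19.4 / 12.01 = 1.615 mol; H: 3.25 / 1.008 = 3.224 mol; O: 77.35 / 16.00 = 4.834 mol
Smallest is C at 1.615 mol; normalising gives C 1.000, H 1.996, O 2.993
≈ 1:2:3 → CH2O3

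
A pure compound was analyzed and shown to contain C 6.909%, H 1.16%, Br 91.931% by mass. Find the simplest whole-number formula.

Assume 100 g: 6.909 g C, 1.16 g H, 91.931 g Br.
C: 6.909 g ÷ 12.01 g/mol = 0.5753 mol
H: 1.16 g ÷ 1.008 g/mol = 1.151 mol
Br: 91.931 g ÷ 79.90 g/mol = 1.151 mol
Ratios (÷ 0.5753): C 1.000, H 2.000, Br 2.000
Ratio ≈ 1:2:2, so the empirical formula is CH2Br2

CH2Br2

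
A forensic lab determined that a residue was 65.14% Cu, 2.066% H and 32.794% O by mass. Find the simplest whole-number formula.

CuH2O2

Assume 100 g: 65.14 g Cu, 2.066 g H, 32.794 g O.
n(Cu) = 65.14/63.55 = 1.025, n(H) = 2.066/1.008 = 2.05, n(O) = 32.794/16.00 = 2.05
Ratios (÷ 1.025): Cu 1.000, H 2.000, O 2.000
→ CuH2O2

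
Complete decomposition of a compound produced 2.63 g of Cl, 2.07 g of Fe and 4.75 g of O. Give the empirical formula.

n(Cl) = 2.63/35.45 = 0.07419, n(Fe) = 2.07/55.85 = 0.03706, n(O) = 4.75/16.00 = 0.2969
Smallest is Fe at 0.03706 mol; normalising gives Cl 2.002, Fe 1.000, O 8.010
Ratio ≈ 2:1:8, so the empirical formula is Cl2FeO8

Cl2FeO8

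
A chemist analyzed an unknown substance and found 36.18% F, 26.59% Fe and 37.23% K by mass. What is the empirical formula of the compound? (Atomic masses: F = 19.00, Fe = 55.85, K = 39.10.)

F4FeK2

Assume 100 g: 36.18 g F, 26.59 g Fe, 37.23 g K.
Moles — F: 36.18 / 19.00 = 1.904 mol; Fe: 26.59 / 55.85 = 0.4761 mol; K: 37.23 / 39.10 = 0.9522 mol
Divide by the smallest (0.4761 mol Fe): F 4.000, Fe 1.000, K 2.000
→ F4FeK2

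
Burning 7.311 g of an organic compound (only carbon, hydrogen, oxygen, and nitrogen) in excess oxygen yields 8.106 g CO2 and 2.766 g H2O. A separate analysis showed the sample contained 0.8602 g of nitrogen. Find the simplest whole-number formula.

C3H5NO4

mol C = 8.106 / 44.01 = 0.1842; mass C = 0.1842 × 12.01 = 2.212 g
mol H = 2 × (2.766 / 18.02) = 0.3070; mass H = 0.3070 × 1.008 = 0.3094 g
mol N = 0.8602 / 14.01 = 0.06140
mass O = 7.311 − (3.382) = 3.929 g → mol O = 0.2456
Ratios (÷ 0.0614): C 3.000, H 5.000, N 1.000, O 4.000
≈ 3:5:1:4 → C3H5NO4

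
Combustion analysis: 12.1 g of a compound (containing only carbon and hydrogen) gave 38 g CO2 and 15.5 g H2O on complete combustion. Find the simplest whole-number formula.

mol C = 38 / 44.01 = 0.8634; mass C = 0.8634 × 12.01 = 10.37 g
mol H = 2 × (15.5 / 18.02) = 1.720; mass H = 1.720 × 1.008 = 1.734 g
Divide by the smallest (0.8634 mol C): C 1.000, H 1.992
Ratio ≈ 1:2, so the empirical formula is CH2

CH2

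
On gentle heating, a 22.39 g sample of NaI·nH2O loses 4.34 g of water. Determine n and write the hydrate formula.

Mass of anhydrous NaI = 22.39 − 4.34 = 18.05 g
mol H2O = 4.34 / 18.02 = 0.2408
Molar mass of NaI = 149.89 g/mol → mol NaI = 18.05 / 149.89 = 0.1204
n = 0.2408 / 0.1204 = 2.00 ≈ 2 → NaI·2H2O

NaI·2H2O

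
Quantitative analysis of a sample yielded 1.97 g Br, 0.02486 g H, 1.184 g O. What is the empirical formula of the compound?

BrHO3

Moles — Br: 1.97 / 79.90 = 0.02466 mol; H: 0.02486 / 1.008 = 0.02466 mol; O: 1.184 / 16.00 = 0.074 mol
Divide by the smallest (0.02466 mol Br): Br 1.000, H 1.000, O 3.001
→ BrHO3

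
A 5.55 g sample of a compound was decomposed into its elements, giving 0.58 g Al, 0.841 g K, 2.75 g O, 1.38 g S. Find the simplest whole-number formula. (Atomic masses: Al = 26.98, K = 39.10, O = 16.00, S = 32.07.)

AlKO8S2

n(Al) = 0.58/26.98 = 0.0215, n(K) = 0.841/39.10 = 0.02151, n(O) = 2.75/16.00 = 0.1719, n(S) = 1.38/32.07 = 0.04303
Divide by the smallest (0.0215 mol Al): Al 1.000, K 1.001, O 7.995, S 2.002
→ AlKO8S2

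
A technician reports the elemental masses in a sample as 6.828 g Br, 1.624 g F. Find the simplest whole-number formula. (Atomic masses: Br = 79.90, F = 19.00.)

n(Br) = 6.828/79.90 = 0.08546, n(F) = 1.624/19.00 = 0.08547
Divide by the smallest (0.08546 mol Br): Br 1.000, F 1.000
→ BrF

BrF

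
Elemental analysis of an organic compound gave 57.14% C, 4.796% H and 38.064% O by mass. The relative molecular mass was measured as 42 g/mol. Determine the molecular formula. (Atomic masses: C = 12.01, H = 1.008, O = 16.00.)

Assume 100 g: 57.14 g C, 4.796 g H, 38.064 g O.
n(C) = 57.14/12.01 = 4.758, n(H) = 4.796/1.008 = 4.758, n(O) = 38.064/16.00 = 2.379
Divide by the smallest (2.379 mol O): C 2.000, H 2.000, O 1.000
≈ 2:2:1 → C2H2O
Empirical-formula mass = 42.04 g/mol
n = 42 / 42.04 = 1.00 ≈ 1
Molecular formula = empirical formula = C2H2O

C2H2O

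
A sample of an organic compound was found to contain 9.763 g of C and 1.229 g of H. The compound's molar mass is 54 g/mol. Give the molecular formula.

C: 9.763 g ÷ 12.01 g/mol = 0.8129 mol
H: 1.229 g ÷ 1.008 g/mol = 1.219 mol
Smallest is C at 0.8129 mol; normalising gives C 1.000, H 1.500
Multiply by 2: C 2.00, H 3.00 → C2H3
Empirical-formula mass = 27.04 g/mol
n = 54 / 27.04 = 2.00 ≈ 2
Molecular formula = (C2H3)×2 = C4H6

C4H6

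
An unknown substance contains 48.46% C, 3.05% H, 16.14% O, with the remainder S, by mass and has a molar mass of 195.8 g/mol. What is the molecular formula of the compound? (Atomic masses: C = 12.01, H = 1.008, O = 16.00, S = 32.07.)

Assume 100 g: 48.46 g C, 3.05 g H, 16.14 g O, 32.35 g S.
n(C) = 48.46/12.01 = 4.035, n(H) = 3.05/1.008 = 3.026, n(O) = 16.14/16.00 = 1.009, n(S) = 32.35/32.07 = 1.009
Smallest is S at 1.009 mol; normalising gives C 4.000, H 3.000, O 1.000, S 1.000
Ratio ≈ 4:3:1:1, so the empirical formula is C4H3OS
Empirical-formula mass = 99.13 g/mol
n = 195.8 / 99.13 = 1.98 ≈ 2
Molecular formula = (C4H3OS)×2 = C8H6O2S2

C8H6O2S2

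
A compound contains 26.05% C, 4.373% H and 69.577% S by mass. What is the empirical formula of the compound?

CH2S

Assume 100 g: 26.05 g C, 4.373 g H, 69.577 g S.
Moles — C: 26.05 / 12.01 = 2.169 mol; H: 4.373 / 1.008 = 4.338 mol; S: 69.577 / 32.07 = 2.17 mol
Ratios (÷ 2.169): C 1.000, H 2.000, S 1.000
≈ 1:2:1 → CH2S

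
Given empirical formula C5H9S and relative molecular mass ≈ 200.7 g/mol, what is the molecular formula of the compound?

C10H18S2

Empirical-formula mass = 101.19 g/mol
n = 200.7 / 101.19 = 1.98 ≈ 2
Molecular formula = (C5H9S)2 = C10H18S2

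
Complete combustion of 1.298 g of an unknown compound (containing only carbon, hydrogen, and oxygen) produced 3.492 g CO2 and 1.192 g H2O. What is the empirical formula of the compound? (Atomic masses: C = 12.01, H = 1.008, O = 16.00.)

C6H10O

mol C = 3.492 / 44.01 = 0.07935; mass C = 0.07935 × 12.01 = 0.9529 g
mol H = 2 × (1.192 / 18.02) = 0.1323; mass H = 0.1323 × 1.008 = 0.1334 g
mass O = 1.298 − (1.086) = 0.2117 g → mol O = 0.01323
Divide by the smallest (0.01323 mol O): C 5.997, H 9.999, O 1.000
Ratio ≈ 6:10:1, so the empirical formula is C6H10O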